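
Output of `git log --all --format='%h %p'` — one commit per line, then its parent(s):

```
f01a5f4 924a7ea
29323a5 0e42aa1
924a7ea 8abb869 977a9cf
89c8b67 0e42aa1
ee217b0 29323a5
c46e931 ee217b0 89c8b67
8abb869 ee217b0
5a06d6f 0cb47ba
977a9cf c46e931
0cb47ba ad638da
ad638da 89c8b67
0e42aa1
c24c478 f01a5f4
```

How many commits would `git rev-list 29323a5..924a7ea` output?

Reachable from 924a7ea: {0e42aa1, 29323a5, 89c8b67, 8abb869, 924a7ea, 977a9cf, c46e931, ee217b0}.
Reachable from 29323a5: {0e42aa1, 29323a5}.
In 924a7ea's history but not 29323a5's: {89c8b67, 8abb869, 924a7ea, 977a9cf, c46e931, ee217b0} — 6 commits.

6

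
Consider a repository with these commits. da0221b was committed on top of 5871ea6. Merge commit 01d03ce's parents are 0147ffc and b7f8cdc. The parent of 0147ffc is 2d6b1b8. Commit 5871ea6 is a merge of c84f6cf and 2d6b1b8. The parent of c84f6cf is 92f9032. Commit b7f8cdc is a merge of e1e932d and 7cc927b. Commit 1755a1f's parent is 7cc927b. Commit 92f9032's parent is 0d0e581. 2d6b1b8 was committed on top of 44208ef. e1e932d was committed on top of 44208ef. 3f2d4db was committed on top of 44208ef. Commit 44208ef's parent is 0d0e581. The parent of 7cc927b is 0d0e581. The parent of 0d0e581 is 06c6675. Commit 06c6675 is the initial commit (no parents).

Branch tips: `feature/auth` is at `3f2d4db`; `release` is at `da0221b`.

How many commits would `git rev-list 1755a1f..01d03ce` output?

Reachable from 01d03ce: {0147ffc, 01d03ce, 06c6675, 0d0e581, 2d6b1b8, 44208ef, 7cc927b, b7f8cdc, e1e932d}.
Reachable from 1755a1f: {06c6675, 0d0e581, 1755a1f, 7cc927b}.
In 01d03ce's history but not 1755a1f's: {0147ffc, 01d03ce, 2d6b1b8, 44208ef, b7f8cdc, e1e932d} — 6 commits.

6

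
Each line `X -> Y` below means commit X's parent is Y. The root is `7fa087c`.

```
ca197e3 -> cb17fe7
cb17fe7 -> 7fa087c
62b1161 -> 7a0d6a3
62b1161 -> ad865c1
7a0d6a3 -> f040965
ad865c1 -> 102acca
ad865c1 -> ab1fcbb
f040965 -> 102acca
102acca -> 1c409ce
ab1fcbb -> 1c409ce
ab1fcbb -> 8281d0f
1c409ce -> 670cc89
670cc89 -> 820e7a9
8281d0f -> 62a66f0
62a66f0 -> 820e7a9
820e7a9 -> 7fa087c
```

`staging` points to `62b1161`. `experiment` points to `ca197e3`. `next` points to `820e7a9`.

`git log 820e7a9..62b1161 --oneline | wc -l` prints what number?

10

Reachable from 62b1161: {102acca, 1c409ce, 62a66f0, 62b1161, 670cc89, 7a0d6a3, 7fa087c, 820e7a9, 8281d0f, ab1fcbb, ad865c1, f040965}.
Reachable from 820e7a9: {7fa087c, 820e7a9}.
In 62b1161's history but not 820e7a9's: {102acca, 1c409ce, 62a66f0, 62b1161, 670cc89, 7a0d6a3, 8281d0f, ab1fcbb, ad865c1, f040965} — 10 commits.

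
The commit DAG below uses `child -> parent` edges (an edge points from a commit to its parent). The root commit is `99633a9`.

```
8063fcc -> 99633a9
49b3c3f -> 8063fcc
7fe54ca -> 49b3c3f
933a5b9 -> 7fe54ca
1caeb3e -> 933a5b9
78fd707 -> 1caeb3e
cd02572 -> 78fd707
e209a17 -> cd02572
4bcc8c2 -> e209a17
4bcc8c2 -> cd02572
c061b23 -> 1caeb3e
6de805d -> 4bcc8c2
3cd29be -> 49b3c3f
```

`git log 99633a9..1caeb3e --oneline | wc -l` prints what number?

5

Reachable from 1caeb3e: {1caeb3e, 49b3c3f, 7fe54ca, 8063fcc, 933a5b9, 99633a9}.
Reachable from 99633a9: {99633a9}.
In 1caeb3e's history but not 99633a9's: {1caeb3e, 49b3c3f, 7fe54ca, 8063fcc, 933a5b9} — 5 commits.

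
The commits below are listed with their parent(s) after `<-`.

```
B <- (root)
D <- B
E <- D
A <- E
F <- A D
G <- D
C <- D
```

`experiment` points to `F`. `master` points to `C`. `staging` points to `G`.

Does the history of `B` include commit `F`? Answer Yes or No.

No

Ancestors of B: {B}.
F is not in that set, so it is not an ancestor of B.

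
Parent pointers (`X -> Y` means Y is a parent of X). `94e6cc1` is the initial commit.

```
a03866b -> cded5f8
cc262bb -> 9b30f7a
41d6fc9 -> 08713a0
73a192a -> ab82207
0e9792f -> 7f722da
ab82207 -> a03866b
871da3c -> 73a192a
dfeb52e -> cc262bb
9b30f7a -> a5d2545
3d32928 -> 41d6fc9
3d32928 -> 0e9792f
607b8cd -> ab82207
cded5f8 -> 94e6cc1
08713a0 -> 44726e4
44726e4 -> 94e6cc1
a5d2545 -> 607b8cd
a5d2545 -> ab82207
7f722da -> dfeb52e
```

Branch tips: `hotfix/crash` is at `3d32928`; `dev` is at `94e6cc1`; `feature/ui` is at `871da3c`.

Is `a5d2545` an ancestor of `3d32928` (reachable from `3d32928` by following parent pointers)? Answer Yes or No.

Ancestors of 3d32928 (commits reachable by following parents): {08713a0, 0e9792f, 3d32928, 41d6fc9, 44726e4, 607b8cd, 7f722da, 94e6cc1, 9b30f7a, a03866b, a5d2545, ab82207, cc262bb, cded5f8, dfeb52e}.
a5d2545 is in that set, so it is an ancestor of 3d32928.

Yes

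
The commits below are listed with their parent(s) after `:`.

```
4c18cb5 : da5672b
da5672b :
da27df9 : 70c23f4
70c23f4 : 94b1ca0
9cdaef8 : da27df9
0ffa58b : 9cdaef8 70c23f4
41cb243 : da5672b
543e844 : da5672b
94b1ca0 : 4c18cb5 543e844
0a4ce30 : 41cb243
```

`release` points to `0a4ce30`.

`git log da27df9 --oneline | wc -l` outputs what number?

6

Walking parent pointers from da27df9: reachable set = {4c18cb5, 543e844, 70c23f4, 94b1ca0, da27df9, da5672b}.
That is 6 commits.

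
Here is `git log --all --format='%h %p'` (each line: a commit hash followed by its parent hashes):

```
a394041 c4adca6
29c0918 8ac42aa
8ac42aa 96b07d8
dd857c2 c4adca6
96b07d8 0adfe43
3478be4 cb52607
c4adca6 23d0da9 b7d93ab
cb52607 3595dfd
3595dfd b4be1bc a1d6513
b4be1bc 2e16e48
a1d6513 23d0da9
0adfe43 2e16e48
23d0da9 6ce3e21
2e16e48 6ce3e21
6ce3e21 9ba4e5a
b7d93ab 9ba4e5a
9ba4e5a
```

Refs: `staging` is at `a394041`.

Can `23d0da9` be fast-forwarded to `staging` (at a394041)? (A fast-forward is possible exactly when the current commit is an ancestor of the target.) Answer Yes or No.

A fast-forward from 23d0da9 to a394041 is possible iff 23d0da9 is an ancestor of a394041.
Ancestors of a394041: {23d0da9, 6ce3e21, 9ba4e5a, a394041, b7d93ab, c4adca6}.
23d0da9 is among them, so fast-forward is possible.

Yes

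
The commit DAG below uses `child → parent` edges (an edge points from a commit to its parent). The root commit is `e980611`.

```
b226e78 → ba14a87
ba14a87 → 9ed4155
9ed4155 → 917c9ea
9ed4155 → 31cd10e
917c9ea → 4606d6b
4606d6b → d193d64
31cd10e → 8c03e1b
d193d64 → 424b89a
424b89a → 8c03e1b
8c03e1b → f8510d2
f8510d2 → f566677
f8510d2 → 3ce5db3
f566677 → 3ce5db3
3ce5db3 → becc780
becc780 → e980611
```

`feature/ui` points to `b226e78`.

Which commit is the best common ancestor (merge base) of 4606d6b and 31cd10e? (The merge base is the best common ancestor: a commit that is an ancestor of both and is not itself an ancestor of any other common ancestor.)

Ancestors of 4606d6b: {3ce5db3, 424b89a, 4606d6b, 8c03e1b, becc780, d193d64, e980611, f566677, f8510d2}.
Ancestors of 31cd10e: {31cd10e, 3ce5db3, 8c03e1b, becc780, e980611, f566677, f8510d2}.
Common ancestors: {3ce5db3, 8c03e1b, becc780, e980611, f566677, f8510d2}.
Among these, 8c03e1b is not an ancestor of any other common ancestor — it is the merge base.

8c03e1b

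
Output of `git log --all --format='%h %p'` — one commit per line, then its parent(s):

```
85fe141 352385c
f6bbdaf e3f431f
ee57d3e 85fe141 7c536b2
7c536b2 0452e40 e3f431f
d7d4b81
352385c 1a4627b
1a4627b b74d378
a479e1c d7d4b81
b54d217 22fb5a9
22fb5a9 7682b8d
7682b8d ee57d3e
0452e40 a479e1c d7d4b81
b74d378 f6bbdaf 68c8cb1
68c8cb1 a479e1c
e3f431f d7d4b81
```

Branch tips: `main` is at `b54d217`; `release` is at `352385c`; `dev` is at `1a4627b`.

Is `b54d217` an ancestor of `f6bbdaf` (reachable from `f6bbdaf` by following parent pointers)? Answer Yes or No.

No

Ancestors of f6bbdaf: {d7d4b81, e3f431f, f6bbdaf}.
b54d217 is not in that set, so it is not an ancestor of f6bbdaf.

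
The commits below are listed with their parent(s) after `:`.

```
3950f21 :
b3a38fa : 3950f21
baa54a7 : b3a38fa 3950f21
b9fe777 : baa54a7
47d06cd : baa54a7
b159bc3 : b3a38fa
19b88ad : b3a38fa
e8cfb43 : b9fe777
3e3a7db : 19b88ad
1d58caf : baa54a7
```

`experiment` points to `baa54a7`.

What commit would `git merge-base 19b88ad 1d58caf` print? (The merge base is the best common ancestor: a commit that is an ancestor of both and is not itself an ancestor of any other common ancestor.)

Ancestors of 19b88ad: {19b88ad, 3950f21, b3a38fa}.
Ancestors of 1d58caf: {1d58caf, 3950f21, b3a38fa, baa54a7}.
Common ancestors: {3950f21, b3a38fa}.
Among these, b3a38fa is not an ancestor of any other common ancestor — it is the merge base.

b3a38fa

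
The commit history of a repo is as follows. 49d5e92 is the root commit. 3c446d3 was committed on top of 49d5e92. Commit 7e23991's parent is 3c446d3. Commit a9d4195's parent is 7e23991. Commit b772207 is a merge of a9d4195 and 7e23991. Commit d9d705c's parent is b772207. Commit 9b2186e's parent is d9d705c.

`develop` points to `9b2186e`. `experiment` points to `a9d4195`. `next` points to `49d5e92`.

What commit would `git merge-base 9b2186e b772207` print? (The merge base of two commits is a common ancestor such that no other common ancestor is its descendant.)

b772207

Ancestors of 9b2186e: {3c446d3, 49d5e92, 7e23991, 9b2186e, a9d4195, b772207, d9d705c}.
Ancestors of b772207: {3c446d3, 49d5e92, 7e23991, a9d4195, b772207}.
Common ancestors: {3c446d3, 49d5e92, 7e23991, a9d4195, b772207}.
Among these, b772207 is not an ancestor of any other common ancestor — it is the merge base.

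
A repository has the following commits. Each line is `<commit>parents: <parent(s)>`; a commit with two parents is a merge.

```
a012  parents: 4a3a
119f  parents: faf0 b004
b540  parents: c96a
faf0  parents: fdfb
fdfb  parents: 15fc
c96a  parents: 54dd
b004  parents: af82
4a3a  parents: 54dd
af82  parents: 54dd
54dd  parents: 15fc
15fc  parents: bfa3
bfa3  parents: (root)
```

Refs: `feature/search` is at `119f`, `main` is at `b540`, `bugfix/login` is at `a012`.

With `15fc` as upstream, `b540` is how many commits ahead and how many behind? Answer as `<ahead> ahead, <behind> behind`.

Reachable from b540: {15fc, 54dd, b540, bfa3, c96a}.
Reachable from 15fc: {15fc, bfa3}.
Only in b540's history (ahead): {54dd, b540, c96a} — 3.
Only in 15fc's history (behind): {} — 0.

3 ahead, 0 behind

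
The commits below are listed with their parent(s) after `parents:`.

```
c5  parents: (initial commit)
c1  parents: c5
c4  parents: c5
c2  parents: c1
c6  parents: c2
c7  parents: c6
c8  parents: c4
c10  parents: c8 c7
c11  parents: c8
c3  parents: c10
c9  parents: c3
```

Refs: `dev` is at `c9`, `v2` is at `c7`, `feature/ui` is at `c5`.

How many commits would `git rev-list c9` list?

10

Walking parent pointers from c9: reachable set = {c1, c10, c2, c3, c4, c5, c6, c7, c8, c9}.
That is 10 commits.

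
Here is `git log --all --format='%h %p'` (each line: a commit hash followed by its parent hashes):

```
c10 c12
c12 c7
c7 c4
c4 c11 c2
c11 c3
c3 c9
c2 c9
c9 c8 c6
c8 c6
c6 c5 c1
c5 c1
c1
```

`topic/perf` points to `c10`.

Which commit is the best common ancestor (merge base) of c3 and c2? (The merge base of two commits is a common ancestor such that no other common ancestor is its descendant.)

Ancestors of c3: {c1, c3, c5, c6, c8, c9}.
Ancestors of c2: {c1, c2, c5, c6, c8, c9}.
Common ancestors: {c1, c5, c6, c8, c9}.
Among these, c9 is not an ancestor of any other common ancestor — it is the merge base.

c9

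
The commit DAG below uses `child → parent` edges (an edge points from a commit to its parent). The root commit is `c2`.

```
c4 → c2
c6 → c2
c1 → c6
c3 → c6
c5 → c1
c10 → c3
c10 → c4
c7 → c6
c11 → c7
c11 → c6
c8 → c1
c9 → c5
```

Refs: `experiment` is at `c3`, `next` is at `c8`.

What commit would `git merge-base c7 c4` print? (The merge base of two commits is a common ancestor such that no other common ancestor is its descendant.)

Ancestors of c7: {c2, c6, c7}.
Ancestors of c4: {c2, c4}.
Common ancestors: {c2}.
The only common ancestor is c2, so it is the merge base.

c2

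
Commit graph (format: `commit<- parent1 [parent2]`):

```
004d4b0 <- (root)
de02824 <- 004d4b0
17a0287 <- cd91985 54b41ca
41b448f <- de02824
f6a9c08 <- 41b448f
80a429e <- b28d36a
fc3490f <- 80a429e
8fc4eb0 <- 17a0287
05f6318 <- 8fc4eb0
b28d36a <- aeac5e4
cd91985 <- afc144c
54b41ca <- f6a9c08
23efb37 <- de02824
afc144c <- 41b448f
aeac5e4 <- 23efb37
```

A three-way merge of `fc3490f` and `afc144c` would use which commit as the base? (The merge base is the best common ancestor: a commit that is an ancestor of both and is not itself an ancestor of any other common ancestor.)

de02824

Ancestors of fc3490f: {004d4b0, 23efb37, 80a429e, aeac5e4, b28d36a, de02824, fc3490f}.
Ancestors of afc144c: {004d4b0, 41b448f, afc144c, de02824}.
Common ancestors: {004d4b0, de02824}.
Among these, de02824 is not an ancestor of any other common ancestor — it is the merge base.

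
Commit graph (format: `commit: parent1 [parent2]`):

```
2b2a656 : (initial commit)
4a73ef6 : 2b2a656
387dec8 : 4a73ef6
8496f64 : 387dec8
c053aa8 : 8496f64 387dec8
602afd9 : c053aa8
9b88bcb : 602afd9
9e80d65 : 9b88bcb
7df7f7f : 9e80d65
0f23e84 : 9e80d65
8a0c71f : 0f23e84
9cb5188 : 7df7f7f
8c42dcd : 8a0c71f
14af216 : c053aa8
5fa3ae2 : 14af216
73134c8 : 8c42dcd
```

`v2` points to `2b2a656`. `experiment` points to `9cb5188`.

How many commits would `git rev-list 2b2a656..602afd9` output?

5

Reachable from 602afd9: {2b2a656, 387dec8, 4a73ef6, 602afd9, 8496f64, c053aa8}.
Reachable from 2b2a656: {2b2a656}.
In 602afd9's history but not 2b2a656's: {387dec8, 4a73ef6, 602afd9, 8496f64, c053aa8} — 5 commits.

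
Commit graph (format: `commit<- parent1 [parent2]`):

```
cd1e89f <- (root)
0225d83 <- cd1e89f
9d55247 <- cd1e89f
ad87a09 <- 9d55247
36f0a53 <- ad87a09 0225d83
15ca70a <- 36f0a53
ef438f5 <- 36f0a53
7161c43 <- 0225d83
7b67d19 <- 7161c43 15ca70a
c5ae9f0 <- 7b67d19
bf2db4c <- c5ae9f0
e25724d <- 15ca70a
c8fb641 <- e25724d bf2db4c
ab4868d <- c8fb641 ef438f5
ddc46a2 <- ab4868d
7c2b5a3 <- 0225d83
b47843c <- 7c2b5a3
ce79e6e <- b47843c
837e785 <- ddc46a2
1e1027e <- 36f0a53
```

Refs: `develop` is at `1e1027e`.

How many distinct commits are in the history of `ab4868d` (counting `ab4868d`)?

Walking parent pointers from ab4868d: reachable set = {0225d83, 15ca70a, 36f0a53, 7161c43, 7b67d19, 9d55247, ab4868d, ad87a09, bf2db4c, c5ae9f0, c8fb641, cd1e89f, e25724d, ef438f5}.
That is 14 commits.

14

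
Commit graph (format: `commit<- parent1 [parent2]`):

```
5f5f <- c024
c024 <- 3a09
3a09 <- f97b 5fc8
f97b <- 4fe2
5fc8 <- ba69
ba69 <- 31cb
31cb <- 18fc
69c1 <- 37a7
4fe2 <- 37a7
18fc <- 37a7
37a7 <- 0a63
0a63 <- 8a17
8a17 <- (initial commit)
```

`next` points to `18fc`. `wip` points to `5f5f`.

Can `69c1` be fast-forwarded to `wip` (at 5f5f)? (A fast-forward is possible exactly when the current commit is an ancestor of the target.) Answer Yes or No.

No

A fast-forward from 69c1 to 5f5f is possible iff 69c1 is an ancestor of 5f5f.
Ancestors of 5f5f: {0a63, 18fc, 31cb, 37a7, 3a09, 4fe2, 5f5f, 5fc8, 8a17, ba69, c024, f97b}.
69c1 is not among them, so fast-forward is not possible.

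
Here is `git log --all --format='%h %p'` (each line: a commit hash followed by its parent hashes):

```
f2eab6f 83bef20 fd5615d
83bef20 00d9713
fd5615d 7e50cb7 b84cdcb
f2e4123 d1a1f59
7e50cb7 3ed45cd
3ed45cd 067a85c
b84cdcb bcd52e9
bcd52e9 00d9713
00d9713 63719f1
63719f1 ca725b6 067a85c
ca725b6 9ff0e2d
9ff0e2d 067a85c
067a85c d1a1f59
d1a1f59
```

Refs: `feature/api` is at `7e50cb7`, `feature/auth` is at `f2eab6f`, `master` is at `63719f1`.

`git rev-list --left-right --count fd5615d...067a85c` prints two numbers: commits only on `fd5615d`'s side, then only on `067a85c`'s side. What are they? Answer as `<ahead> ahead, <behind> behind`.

Reachable from fd5615d: {00d9713, 067a85c, 3ed45cd, 63719f1, 7e50cb7, 9ff0e2d, b84cdcb, bcd52e9, ca725b6, d1a1f59, fd5615d}.
Reachable from 067a85c: {067a85c, d1a1f59}.
Only in fd5615d's history (ahead): {00d9713, 3ed45cd, 63719f1, 7e50cb7, 9ff0e2d, b84cdcb, bcd52e9, ca725b6, fd5615d} — 9.
Only in 067a85c's history (behind): {} — 0.

9 ahead, 0 behind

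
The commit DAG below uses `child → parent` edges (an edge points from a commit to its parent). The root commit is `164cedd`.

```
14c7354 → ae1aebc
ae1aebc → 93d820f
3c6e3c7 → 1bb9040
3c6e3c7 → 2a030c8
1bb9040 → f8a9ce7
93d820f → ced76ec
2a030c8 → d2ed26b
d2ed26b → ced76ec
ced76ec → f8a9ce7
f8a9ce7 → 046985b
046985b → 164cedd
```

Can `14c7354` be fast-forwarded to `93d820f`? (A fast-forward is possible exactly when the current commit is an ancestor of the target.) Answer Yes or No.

A fast-forward from 14c7354 to 93d820f is possible iff 14c7354 is an ancestor of 93d820f.
Ancestors of 93d820f: {046985b, 164cedd, 93d820f, ced76ec, f8a9ce7}.
14c7354 is not among them, so fast-forward is not possible.

No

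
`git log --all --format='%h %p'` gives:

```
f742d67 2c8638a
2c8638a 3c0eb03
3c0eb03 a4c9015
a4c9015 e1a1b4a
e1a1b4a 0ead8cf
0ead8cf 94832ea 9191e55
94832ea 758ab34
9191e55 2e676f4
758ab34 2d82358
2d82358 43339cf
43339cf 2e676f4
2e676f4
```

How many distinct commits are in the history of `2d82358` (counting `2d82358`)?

Walking parent pointers from 2d82358: reachable set = {2d82358, 2e676f4, 43339cf}.
That is 3 commits.

3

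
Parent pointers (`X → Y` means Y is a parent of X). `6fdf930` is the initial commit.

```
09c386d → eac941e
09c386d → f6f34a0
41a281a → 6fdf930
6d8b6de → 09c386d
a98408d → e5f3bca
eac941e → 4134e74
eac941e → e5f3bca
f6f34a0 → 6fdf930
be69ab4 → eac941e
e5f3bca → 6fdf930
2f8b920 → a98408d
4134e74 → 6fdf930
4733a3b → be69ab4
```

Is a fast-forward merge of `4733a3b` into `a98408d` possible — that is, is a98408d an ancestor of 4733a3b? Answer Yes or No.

No

A fast-forward from a98408d to 4733a3b is possible iff a98408d is an ancestor of 4733a3b.
Ancestors of 4733a3b: {4134e74, 4733a3b, 6fdf930, be69ab4, e5f3bca, eac941e}.
a98408d is not among them, so fast-forward is not possible.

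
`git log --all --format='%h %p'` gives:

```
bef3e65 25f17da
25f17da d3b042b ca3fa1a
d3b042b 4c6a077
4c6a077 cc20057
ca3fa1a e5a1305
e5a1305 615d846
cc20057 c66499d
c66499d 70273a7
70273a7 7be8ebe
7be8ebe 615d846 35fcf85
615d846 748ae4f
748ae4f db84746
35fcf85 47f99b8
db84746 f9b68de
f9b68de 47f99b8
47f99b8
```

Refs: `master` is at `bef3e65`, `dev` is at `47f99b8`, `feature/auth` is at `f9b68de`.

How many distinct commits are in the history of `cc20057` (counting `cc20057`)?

Walking parent pointers from cc20057: reachable set = {35fcf85, 47f99b8, 615d846, 70273a7, 748ae4f, 7be8ebe, c66499d, cc20057, db84746, f9b68de}.
That is 10 commits.

10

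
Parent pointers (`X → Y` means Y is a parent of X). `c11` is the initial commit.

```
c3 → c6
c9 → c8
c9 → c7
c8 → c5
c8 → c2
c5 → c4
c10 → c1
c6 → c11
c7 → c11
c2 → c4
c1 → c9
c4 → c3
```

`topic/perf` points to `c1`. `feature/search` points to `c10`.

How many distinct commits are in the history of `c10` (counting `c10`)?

Walking parent pointers from c10: reachable set = {c1, c10, c11, c2, c3, c4, c5, c6, c7, c8, c9}.
That is 11 commits.

11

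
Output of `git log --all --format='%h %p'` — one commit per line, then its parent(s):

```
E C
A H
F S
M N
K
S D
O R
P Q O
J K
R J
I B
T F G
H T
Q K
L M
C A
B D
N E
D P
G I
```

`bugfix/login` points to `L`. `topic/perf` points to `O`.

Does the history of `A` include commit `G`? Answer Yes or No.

Ancestors of A (commits reachable by following parents): {A, B, D, F, G, H, I, J, K, O, P, Q, R, S, T}.
G is in that set, so it is an ancestor of A.

Yes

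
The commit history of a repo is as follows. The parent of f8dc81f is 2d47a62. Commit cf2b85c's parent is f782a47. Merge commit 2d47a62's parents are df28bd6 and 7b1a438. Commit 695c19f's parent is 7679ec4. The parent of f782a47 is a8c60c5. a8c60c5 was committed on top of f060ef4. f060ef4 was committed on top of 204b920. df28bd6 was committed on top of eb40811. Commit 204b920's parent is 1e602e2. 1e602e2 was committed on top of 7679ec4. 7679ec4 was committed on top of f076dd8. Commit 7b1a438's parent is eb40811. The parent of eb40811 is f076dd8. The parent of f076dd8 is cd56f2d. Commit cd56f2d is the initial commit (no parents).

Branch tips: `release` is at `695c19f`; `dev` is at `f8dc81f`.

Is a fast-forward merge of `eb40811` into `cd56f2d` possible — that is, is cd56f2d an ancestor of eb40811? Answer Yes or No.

Yes

A fast-forward from cd56f2d to eb40811 is possible iff cd56f2d is an ancestor of eb40811.
Ancestors of eb40811: {cd56f2d, eb40811, f076dd8}.
cd56f2d is among them, so fast-forward is possible.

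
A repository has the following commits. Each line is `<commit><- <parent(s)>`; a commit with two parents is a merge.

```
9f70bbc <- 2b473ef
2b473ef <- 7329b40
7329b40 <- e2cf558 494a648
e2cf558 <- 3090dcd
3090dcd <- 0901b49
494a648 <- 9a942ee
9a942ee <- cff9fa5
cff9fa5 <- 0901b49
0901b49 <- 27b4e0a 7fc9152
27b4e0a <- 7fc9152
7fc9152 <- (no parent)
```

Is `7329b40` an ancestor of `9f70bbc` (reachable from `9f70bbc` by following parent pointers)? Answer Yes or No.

Ancestors of 9f70bbc (commits reachable by following parents): {0901b49, 27b4e0a, 2b473ef, 3090dcd, 494a648, 7329b40, 7fc9152, 9a942ee, 9f70bbc, cff9fa5, e2cf558}.
7329b40 is in that set, so it is an ancestor of 9f70bbc.

Yes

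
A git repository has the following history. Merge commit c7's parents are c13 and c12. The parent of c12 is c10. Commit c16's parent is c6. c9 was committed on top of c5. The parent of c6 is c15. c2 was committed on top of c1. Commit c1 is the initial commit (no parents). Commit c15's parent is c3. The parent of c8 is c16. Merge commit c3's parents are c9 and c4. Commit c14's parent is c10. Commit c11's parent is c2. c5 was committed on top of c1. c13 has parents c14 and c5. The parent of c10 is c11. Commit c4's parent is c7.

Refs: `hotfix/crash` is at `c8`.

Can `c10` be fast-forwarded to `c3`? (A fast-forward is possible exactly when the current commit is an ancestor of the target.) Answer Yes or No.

A fast-forward from c10 to c3 is possible iff c10 is an ancestor of c3.
Ancestors of c3: {c1, c10, c11, c12, c13, c14, c2, c3, c4, c5, c7, c9}.
c10 is among them, so fast-forward is possible.

Yes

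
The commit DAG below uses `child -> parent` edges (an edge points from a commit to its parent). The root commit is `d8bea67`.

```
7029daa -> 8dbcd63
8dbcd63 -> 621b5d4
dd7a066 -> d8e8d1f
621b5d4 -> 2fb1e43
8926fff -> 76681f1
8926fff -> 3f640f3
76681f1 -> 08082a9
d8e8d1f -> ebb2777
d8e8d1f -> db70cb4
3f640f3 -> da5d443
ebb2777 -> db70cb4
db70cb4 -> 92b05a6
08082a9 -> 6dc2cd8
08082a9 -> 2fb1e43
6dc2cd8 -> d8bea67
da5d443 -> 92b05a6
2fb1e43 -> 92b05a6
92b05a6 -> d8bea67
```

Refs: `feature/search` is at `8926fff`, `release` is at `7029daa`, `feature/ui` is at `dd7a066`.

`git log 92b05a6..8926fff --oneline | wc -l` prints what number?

7

Reachable from 8926fff: {08082a9, 2fb1e43, 3f640f3, 6dc2cd8, 76681f1, 8926fff, 92b05a6, d8bea67, da5d443}.
Reachable from 92b05a6: {92b05a6, d8bea67}.
In 8926fff's history but not 92b05a6's: {08082a9, 2fb1e43, 3f640f3, 6dc2cd8, 76681f1, 8926fff, da5d443} — 7 commits.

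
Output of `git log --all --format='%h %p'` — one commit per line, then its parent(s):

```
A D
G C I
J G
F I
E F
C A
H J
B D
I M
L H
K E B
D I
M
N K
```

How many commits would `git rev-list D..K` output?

4

Reachable from K: {B, D, E, F, I, K, M}.
Reachable from D: {D, I, M}.
In K's history but not D's: {B, E, F, K} — 4 commits.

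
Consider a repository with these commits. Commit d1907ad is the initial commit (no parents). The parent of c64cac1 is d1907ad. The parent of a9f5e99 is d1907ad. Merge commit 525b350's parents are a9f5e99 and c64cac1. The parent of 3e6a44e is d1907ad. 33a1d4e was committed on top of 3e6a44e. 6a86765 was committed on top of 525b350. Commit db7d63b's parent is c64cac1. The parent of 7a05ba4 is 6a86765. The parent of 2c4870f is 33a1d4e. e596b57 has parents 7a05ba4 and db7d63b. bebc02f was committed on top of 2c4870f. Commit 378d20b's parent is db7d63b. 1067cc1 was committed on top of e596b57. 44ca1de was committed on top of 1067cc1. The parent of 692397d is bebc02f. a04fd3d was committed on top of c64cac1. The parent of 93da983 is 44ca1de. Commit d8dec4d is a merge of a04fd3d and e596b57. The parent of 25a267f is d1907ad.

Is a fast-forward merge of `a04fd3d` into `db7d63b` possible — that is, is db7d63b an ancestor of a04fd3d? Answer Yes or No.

No

A fast-forward from db7d63b to a04fd3d is possible iff db7d63b is an ancestor of a04fd3d.
Ancestors of a04fd3d: {a04fd3d, c64cac1, d1907ad}.
db7d63b is not among them, so fast-forward is not possible.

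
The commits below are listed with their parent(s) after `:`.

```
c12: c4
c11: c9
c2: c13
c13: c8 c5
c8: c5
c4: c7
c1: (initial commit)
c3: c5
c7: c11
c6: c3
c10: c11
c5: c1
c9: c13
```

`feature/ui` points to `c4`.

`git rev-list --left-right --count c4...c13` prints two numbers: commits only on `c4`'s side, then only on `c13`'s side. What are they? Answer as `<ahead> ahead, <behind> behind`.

4 ahead, 0 behind

Reachable from c4: {c1, c11, c13, c4, c5, c7, c8, c9}.
Reachable from c13: {c1, c13, c5, c8}.
Only in c4's history (ahead): {c11, c4, c7, c9} — 4.
Only in c13's history (behind): {} — 0.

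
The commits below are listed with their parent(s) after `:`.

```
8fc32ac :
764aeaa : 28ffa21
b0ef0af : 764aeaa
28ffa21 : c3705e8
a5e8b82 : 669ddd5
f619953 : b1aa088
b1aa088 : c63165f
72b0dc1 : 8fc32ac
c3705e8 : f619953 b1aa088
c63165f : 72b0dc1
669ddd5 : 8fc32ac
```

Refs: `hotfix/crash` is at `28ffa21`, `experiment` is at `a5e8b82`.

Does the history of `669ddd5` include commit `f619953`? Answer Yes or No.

No

Ancestors of 669ddd5: {669ddd5, 8fc32ac}.
f619953 is not in that set, so it is not an ancestor of 669ddd5.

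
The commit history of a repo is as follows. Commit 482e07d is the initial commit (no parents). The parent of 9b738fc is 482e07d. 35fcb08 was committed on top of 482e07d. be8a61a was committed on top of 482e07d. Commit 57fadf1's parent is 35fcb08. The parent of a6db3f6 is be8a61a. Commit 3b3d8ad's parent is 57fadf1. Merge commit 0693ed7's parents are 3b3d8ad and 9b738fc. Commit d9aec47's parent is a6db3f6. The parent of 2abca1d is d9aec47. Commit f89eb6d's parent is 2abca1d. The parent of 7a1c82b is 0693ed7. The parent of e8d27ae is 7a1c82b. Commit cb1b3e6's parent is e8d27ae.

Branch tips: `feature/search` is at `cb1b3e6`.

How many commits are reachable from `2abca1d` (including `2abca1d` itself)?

Walking parent pointers from 2abca1d: reachable set = {2abca1d, 482e07d, a6db3f6, be8a61a, d9aec47}.
That is 5 commits.

5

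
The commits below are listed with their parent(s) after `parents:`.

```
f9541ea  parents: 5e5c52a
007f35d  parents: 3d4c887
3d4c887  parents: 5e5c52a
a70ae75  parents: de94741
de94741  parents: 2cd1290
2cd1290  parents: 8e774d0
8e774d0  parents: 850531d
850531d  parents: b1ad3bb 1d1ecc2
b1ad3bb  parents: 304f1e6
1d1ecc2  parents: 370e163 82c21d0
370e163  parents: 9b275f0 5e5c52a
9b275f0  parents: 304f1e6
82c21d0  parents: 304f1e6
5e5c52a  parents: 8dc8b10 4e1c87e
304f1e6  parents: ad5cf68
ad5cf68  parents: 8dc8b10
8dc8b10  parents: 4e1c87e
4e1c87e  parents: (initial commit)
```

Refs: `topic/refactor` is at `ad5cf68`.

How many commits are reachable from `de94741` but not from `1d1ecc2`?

5

Reachable from de94741: {1d1ecc2, 2cd1290, 304f1e6, 370e163, 4e1c87e, 5e5c52a, 82c21d0, 850531d, 8dc8b10, 8e774d0, 9b275f0, ad5cf68, b1ad3bb, de94741}.
Reachable from 1d1ecc2: {1d1ecc2, 304f1e6, 370e163, 4e1c87e, 5e5c52a, 82c21d0, 8dc8b10, 9b275f0, ad5cf68}.
In de94741's history but not 1d1ecc2's: {2cd1290, 850531d, 8e774d0, b1ad3bb, de94741} — 5 commits.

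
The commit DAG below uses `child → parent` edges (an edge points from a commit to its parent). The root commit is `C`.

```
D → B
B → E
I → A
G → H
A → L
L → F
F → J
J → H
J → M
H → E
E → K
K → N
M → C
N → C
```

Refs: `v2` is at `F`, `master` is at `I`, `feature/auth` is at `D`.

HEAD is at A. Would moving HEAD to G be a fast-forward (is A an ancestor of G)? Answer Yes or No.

A fast-forward from A to G is possible iff A is an ancestor of G.
Ancestors of G: {C, E, G, H, K, N}.
A is not among them, so fast-forward is not possible.

No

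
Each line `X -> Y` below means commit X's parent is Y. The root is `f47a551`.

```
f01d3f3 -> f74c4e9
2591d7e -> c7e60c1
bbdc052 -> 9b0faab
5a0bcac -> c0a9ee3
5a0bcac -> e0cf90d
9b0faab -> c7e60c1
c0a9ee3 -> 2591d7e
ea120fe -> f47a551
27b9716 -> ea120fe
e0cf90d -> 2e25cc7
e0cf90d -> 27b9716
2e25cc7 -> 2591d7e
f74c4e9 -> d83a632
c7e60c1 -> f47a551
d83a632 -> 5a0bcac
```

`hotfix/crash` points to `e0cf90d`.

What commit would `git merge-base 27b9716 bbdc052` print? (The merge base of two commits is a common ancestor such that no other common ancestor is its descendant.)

Ancestors of 27b9716: {27b9716, ea120fe, f47a551}.
Ancestors of bbdc052: {9b0faab, bbdc052, c7e60c1, f47a551}.
Common ancestors: {f47a551}.
The only common ancestor is f47a551, so it is the merge base.

f47a551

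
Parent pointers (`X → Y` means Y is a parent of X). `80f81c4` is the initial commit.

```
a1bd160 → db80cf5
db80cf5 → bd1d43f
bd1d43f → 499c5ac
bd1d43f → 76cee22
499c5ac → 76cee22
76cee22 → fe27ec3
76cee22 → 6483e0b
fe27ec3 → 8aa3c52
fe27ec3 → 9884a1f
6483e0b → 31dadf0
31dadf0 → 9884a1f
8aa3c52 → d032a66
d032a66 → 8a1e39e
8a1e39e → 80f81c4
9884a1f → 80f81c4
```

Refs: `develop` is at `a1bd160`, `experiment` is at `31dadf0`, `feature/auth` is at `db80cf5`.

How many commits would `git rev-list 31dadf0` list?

3

Walking parent pointers from 31dadf0: reachable set = {31dadf0, 80f81c4, 9884a1f}.
That is 3 commits.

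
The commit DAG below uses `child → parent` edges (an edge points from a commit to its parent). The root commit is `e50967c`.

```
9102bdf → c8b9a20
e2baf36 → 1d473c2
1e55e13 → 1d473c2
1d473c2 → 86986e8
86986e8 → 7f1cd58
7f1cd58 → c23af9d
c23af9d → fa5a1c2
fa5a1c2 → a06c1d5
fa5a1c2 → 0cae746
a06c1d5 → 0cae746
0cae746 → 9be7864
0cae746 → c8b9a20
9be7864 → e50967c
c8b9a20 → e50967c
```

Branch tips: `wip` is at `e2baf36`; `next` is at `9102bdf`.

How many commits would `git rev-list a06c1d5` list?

Walking parent pointers from a06c1d5: reachable set = {0cae746, 9be7864, a06c1d5, c8b9a20, e50967c}.
That is 5 commits.

5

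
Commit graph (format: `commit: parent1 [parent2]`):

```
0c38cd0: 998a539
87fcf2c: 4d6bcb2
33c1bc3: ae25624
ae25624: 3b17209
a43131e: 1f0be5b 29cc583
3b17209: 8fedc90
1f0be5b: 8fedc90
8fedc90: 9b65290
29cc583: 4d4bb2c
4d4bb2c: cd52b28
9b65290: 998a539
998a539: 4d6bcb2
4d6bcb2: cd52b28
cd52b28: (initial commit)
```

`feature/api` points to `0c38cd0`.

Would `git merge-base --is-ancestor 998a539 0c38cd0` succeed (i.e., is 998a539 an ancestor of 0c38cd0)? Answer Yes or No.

Ancestors of 0c38cd0 (commits reachable by following parents): {0c38cd0, 4d6bcb2, 998a539, cd52b28}.
998a539 is in that set, so it is an ancestor of 0c38cd0.

Yes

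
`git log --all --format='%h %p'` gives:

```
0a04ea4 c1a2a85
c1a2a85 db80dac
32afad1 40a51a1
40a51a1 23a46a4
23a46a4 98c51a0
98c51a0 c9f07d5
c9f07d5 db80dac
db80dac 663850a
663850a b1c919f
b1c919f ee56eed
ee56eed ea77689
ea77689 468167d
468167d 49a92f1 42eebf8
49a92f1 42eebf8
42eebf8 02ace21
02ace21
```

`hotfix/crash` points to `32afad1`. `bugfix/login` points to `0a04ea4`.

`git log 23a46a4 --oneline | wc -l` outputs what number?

Walking parent pointers from 23a46a4: reachable set = {02ace21, 23a46a4, 42eebf8, 468167d, 49a92f1, 663850a, 98c51a0, b1c919f, c9f07d5, db80dac, ea77689, ee56eed}.
That is 12 commits.

12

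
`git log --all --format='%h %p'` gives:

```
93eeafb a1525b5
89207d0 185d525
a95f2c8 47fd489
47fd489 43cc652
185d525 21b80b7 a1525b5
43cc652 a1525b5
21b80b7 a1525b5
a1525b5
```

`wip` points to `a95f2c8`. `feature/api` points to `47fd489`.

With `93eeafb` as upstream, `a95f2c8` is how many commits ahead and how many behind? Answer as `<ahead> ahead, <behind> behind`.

3 ahead, 1 behind

Reachable from a95f2c8: {43cc652, 47fd489, a1525b5, a95f2c8}.
Reachable from 93eeafb: {93eeafb, a1525b5}.
Only in a95f2c8's history (ahead): {43cc652, 47fd489, a95f2c8} — 3.
Only in 93eeafb's history (behind): {93eeafb} — 1.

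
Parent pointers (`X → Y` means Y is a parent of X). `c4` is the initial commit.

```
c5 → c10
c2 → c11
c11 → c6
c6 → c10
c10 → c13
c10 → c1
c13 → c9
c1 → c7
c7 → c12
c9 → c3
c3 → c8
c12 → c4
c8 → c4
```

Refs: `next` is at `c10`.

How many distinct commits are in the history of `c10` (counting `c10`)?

9

Walking parent pointers from c10: reachable set = {c1, c10, c12, c13, c3, c4, c7, c8, c9}.
That is 9 commits.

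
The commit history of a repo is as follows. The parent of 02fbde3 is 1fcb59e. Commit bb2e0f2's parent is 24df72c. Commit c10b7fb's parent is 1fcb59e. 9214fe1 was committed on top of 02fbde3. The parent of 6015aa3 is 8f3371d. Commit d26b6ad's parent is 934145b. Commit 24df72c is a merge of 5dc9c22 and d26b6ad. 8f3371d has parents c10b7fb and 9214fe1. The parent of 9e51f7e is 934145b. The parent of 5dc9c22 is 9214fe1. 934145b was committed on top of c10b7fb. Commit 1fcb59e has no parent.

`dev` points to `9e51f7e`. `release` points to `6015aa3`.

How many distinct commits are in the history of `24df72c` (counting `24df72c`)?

8

Walking parent pointers from 24df72c: reachable set = {02fbde3, 1fcb59e, 24df72c, 5dc9c22, 9214fe1, 934145b, c10b7fb, d26b6ad}.
That is 8 commits.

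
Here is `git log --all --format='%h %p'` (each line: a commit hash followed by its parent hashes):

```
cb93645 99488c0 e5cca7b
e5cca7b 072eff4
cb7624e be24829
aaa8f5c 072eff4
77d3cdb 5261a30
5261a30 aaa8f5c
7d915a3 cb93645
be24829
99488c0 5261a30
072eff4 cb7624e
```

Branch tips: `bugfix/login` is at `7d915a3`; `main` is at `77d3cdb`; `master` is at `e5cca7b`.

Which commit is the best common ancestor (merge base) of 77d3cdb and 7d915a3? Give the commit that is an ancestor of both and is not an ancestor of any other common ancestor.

Ancestors of 77d3cdb: {072eff4, 5261a30, 77d3cdb, aaa8f5c, be24829, cb7624e}.
Ancestors of 7d915a3: {072eff4, 5261a30, 7d915a3, 99488c0, aaa8f5c, be24829, cb7624e, cb93645, e5cca7b}.
Common ancestors: {072eff4, 5261a30, aaa8f5c, be24829, cb7624e}.
Among these, 5261a30 is not an ancestor of any other common ancestor — it is the merge base.

5261a30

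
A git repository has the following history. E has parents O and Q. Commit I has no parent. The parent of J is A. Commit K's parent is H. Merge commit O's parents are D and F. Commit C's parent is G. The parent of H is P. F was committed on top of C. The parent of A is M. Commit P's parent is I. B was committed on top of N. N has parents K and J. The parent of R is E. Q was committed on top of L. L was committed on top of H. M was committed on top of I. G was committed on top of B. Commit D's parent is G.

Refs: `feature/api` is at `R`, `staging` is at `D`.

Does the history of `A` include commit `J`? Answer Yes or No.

No

Ancestors of A: {A, I, M}.
J is not in that set, so it is not an ancestor of A.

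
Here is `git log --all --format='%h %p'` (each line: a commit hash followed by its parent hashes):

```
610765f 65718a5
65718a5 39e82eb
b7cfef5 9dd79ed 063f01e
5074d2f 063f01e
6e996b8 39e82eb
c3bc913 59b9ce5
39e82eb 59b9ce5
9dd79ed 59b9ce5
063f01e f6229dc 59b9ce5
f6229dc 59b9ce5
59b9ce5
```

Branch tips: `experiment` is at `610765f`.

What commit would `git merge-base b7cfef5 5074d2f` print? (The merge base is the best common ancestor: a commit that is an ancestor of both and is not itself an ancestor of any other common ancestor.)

Ancestors of b7cfef5: {063f01e, 59b9ce5, 9dd79ed, b7cfef5, f6229dc}.
Ancestors of 5074d2f: {063f01e, 5074d2f, 59b9ce5, f6229dc}.
Common ancestors: {063f01e, 59b9ce5, f6229dc}.
Among these, 063f01e is not an ancestor of any other common ancestor — it is the merge base.

063f01e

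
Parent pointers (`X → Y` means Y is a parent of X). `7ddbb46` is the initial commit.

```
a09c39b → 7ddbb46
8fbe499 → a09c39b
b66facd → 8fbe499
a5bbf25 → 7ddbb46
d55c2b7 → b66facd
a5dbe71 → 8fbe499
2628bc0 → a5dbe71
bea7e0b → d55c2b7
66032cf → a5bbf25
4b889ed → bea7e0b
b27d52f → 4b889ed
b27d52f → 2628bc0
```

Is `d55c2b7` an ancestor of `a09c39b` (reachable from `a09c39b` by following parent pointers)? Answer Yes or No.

Ancestors of a09c39b: {7ddbb46, a09c39b}.
d55c2b7 is not in that set, so it is not an ancestor of a09c39b.

No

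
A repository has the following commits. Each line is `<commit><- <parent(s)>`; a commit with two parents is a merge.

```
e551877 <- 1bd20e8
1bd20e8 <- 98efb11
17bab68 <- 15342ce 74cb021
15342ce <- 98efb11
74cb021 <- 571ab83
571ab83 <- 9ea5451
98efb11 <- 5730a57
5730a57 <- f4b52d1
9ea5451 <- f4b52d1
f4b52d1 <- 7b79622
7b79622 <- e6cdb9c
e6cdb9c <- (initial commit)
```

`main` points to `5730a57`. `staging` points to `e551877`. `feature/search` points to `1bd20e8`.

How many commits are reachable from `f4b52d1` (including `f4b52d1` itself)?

3

Walking parent pointers from f4b52d1: reachable set = {7b79622, e6cdb9c, f4b52d1}.
That is 3 commits.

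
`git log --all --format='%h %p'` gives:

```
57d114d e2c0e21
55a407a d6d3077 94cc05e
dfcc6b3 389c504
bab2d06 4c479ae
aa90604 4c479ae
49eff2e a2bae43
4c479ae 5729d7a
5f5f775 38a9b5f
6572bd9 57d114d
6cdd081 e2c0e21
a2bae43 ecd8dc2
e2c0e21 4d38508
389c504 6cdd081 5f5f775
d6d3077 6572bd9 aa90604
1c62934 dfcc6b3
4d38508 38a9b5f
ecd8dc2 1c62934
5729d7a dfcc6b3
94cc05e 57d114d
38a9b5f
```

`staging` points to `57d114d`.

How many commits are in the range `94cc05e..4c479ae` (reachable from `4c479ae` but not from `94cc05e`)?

6

Reachable from 4c479ae: {389c504, 38a9b5f, 4c479ae, 4d38508, 5729d7a, 5f5f775, 6cdd081, dfcc6b3, e2c0e21}.
Reachable from 94cc05e: {38a9b5f, 4d38508, 57d114d, 94cc05e, e2c0e21}.
In 4c479ae's history but not 94cc05e's: {389c504, 4c479ae, 5729d7a, 5f5f775, 6cdd081, dfcc6b3} — 6 commits.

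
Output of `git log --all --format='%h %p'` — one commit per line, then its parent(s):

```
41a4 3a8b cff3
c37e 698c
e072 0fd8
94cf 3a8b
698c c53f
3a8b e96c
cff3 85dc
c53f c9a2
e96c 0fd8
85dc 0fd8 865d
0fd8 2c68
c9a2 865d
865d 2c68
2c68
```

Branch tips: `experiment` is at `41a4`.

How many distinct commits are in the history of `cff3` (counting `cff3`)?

5

Walking parent pointers from cff3: reachable set = {0fd8, 2c68, 85dc, 865d, cff3}.
That is 5 commits.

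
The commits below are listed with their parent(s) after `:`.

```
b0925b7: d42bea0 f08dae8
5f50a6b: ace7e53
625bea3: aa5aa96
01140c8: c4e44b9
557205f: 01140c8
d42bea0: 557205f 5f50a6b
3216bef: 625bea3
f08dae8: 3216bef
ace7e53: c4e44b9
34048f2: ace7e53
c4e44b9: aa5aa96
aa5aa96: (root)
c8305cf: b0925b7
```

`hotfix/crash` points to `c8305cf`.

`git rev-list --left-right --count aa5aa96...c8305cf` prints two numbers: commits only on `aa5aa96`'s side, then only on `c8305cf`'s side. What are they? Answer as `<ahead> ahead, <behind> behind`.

Reachable from aa5aa96: {aa5aa96}.
Reachable from c8305cf: {01140c8, 3216bef, 557205f, 5f50a6b, 625bea3, aa5aa96, ace7e53, b0925b7, c4e44b9, c8305cf, d42bea0, f08dae8}.
Only in aa5aa96's history (ahead): {} — 0.
Only in c8305cf's history (behind): {01140c8, 3216bef, 557205f, 5f50a6b, 625bea3, ace7e53, b0925b7, c4e44b9, c8305cf, d42bea0, f08dae8} — 11.

0 ahead, 11 behind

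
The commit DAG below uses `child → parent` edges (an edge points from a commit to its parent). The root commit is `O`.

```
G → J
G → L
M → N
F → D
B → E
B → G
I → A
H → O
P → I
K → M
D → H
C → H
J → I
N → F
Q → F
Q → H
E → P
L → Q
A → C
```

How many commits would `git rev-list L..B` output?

8

Reachable from B: {A, B, C, D, E, F, G, H, I, J, L, O, P, Q}.
Reachable from L: {D, F, H, L, O, Q}.
In B's history but not L's: {A, B, C, E, G, I, J, P} — 8 commits.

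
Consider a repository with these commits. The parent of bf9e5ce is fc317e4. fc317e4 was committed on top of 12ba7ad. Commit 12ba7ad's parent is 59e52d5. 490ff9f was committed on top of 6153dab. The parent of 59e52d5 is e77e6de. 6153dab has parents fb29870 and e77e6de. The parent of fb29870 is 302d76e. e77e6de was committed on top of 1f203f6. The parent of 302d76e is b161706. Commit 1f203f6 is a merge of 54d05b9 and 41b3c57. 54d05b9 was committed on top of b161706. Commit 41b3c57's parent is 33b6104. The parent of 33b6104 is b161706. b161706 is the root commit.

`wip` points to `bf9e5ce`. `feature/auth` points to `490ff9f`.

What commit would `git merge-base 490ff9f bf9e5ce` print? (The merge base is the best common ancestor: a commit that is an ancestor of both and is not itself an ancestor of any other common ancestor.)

Ancestors of 490ff9f: {1f203f6, 302d76e, 33b6104, 41b3c57, 490ff9f, 54d05b9, 6153dab, b161706, e77e6de, fb29870}.
Ancestors of bf9e5ce: {12ba7ad, 1f203f6, 33b6104, 41b3c57, 54d05b9, 59e52d5, b161706, bf9e5ce, e77e6de, fc317e4}.
Common ancestors: {1f203f6, 33b6104, 41b3c57, 54d05b9, b161706, e77e6de}.
Among these, e77e6de is not an ancestor of any other common ancestor — it is the merge base.

e77e6de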